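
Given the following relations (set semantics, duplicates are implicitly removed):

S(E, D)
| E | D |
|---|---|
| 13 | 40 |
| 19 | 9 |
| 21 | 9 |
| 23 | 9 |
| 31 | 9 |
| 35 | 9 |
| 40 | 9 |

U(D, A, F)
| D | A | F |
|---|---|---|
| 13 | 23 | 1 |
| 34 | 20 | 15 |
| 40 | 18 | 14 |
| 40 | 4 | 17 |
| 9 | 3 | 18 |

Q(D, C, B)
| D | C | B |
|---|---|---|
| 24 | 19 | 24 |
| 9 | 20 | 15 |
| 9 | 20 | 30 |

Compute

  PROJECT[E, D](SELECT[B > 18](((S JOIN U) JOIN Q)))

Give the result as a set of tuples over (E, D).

Natural join on D: {(13, 40, 18, 14), (13, 40, 4, 17), (19, 9, 3, 18), (21, 9, 3, 18), (23, 9, 3, 18), (31, 9, 3, 18), (35, 9, 3, 18), (40, 9, 3, 18)}
Natural join on D: {(19, 9, 3, 18, 20, 15), (19, 9, 3, 18, 20, 30), (21, 9, 3, 18, 20, 15), (21, 9, 3, 18, 20, 30), (23, 9, 3, 18, 20, 15), (23, 9, 3, 18, 20, 30), (31, 9, 3, 18, 20, 15), (31, 9, 3, 18, 20, 30), (35, 9, 3, 18, 20, 15), (35, 9, 3, 18, 20, 30), (40, 9, 3, 18, 20, 15), (40, 9, 3, 18, 20, 30)}
Selection B > 18: {(19, 9, 3, 18, 20, 30), (21, 9, 3, 18, 20, 30), (23, 9, 3, 18, 20, 30), (31, 9, 3, 18, 20, 30), (35, 9, 3, 18, 20, 30), (40, 9, 3, 18, 20, 30)}
π_{E, D} gives {(19, 9), (21, 9), (23, 9), (31, 9), (35, 9), (40, 9)}.

{(19, 9), (21, 9), (23, 9), (31, 9), (35, 9), (40, 9)}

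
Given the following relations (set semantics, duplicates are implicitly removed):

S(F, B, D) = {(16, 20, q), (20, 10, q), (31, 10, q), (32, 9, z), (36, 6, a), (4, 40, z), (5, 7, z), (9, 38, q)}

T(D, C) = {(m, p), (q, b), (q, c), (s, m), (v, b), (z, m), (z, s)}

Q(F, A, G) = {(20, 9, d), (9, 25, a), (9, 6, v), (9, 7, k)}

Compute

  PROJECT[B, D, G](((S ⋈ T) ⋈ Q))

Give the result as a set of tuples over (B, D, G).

{(10, q, d), (38, q, a), (38, q, k), (38, q, v)}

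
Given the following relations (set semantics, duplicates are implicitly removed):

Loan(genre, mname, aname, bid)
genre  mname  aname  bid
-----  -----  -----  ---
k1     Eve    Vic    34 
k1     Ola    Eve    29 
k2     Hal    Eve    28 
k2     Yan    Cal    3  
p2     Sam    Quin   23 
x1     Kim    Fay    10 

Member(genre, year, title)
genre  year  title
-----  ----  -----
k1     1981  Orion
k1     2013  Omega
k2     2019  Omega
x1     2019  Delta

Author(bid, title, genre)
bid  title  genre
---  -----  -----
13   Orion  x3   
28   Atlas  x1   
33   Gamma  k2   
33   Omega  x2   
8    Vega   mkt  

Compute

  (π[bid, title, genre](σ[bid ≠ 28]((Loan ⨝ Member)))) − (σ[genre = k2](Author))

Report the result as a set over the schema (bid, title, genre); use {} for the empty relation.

{(10, Delta, x1), (29, Omega, k1), (29, Orion, k1), (3, Omega, k2), (34, Omega, k1), (34, Orion, k1)}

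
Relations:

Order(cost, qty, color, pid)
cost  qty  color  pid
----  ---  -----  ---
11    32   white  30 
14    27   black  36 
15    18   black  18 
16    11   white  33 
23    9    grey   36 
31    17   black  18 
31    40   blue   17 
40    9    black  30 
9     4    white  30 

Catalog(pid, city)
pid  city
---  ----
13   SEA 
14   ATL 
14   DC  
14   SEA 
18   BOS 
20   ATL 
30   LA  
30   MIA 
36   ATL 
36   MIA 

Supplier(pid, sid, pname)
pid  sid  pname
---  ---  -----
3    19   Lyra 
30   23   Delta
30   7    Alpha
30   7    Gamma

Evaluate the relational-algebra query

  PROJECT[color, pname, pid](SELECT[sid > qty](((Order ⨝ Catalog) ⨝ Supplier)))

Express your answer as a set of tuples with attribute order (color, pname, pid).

{(black, Delta, 30), (white, Alpha, 30), (white, Delta, 30), (white, Gamma, 30)}

Natural join on pid: {(11, 32, white, 30, LA), (11, 32, white, 30, MIA), (14, 27, black, 36, ATL), (14, 27, black, 36, MIA), (15, 18, black, 18, BOS), (23, 9, grey, 36, ATL), (23, 9, grey, 36, MIA), (31, 17, black, 18, BOS), (40, 9, black, 30, LA), (40, 9, black, 30, MIA), (9, 4, white, 30, LA), (9, 4, white, 30, MIA)}
Natural join on pid: {(11, 32, white, 30, LA, 23, Delta), (11, 32, white, 30, LA, 7, Alpha), (11, 32, white, 30, LA, 7, Gamma), (11, 32, white, 30, MIA, 23, Delta), (11, 32, white, 30, MIA, 7, Alpha), (11, 32, white, 30, MIA, 7, Gamma), (40, 9, black, 30, LA, 23, Delta), (40, 9, black, 30, LA, 7, Alpha), (40, 9, black, 30, LA, 7, Gamma), (40, 9, black, 30, MIA, 23, Delta), (40, 9, black, 30, MIA, 7, Alpha), (40, 9, black, 30, MIA, 7, Gamma), (9, 4, white, 30, LA, 23, Delta), (9, 4, white, 30, LA, 7, Alpha), (9, 4, white, 30, LA, 7, Gamma), (9, 4, white, 30, MIA, 23, Delta), (9, 4, white, 30, MIA, 7, Alpha), (9, 4, white, 30, MIA, 7, Gamma)}
Apply σ_{sid > qty}; surviving tuples: {(40, 9, black, 30, LA, 23, Delta), (40, 9, black, 30, MIA, 23, Delta), (9, 4, white, 30, LA, 23, Delta), (9, 4, white, 30, LA, 7, Alpha), (9, 4, white, 30, LA, 7, Gamma), (9, 4, white, 30, MIA, 23, Delta), (9, 4, white, 30, MIA, 7, Alpha), (9, 4, white, 30, MIA, 7, Gamma)}
π[color, pname, pid]: project onto (color, pname, pid) (4 duplicate(s) eliminated) → {(black, Delta, 30), (white, Alpha, 30), (white, Delta, 30), (white, Gamma, 30)}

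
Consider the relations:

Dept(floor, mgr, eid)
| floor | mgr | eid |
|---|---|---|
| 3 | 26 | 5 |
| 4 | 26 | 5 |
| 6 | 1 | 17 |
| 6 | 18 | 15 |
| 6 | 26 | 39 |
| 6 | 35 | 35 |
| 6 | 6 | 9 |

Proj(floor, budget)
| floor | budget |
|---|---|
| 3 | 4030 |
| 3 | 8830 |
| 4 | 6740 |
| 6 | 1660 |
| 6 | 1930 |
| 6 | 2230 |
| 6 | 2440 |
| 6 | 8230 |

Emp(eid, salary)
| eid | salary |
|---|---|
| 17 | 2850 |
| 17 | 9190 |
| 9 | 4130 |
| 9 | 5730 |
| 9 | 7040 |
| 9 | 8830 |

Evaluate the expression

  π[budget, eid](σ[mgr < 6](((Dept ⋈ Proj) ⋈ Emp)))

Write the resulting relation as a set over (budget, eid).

Joining Dept and Proj on floor yields {(3, 26, 5, 4030), (3, 26, 5, 8830), (4, 26, 5, 6740), (6, 1, 17, 1660), (6, 1, 17, 1930), (6, 1, 17, 2230), (6, 1, 17, 2440), (6, 1, 17, 8230), (6, 18, 15, 1660), (6, 18, 15, 1930), (6, 18, 15, 2230), (6, 18, 15, 2440), (6, 18, 15, 8230), (6, 26, 39, 1660), (6, 26, 39, 1930), (6, 26, 39, 2230), (6, 26, 39, 2440), (6, 26, 39, 8230), (6, 35, 35, 1660), (6, 35, 35, 1930), (6, 35, 35, 2230), (6, 35, 35, 2440), (6, 35, 35, 8230), (6, 6, 9, 1660), (6, 6, 9, 1930), (6, 6, 9, 2230), (6, 6, 9, 2440), (6, 6, 9, 8230)}.
Joining (Dept ⋈ Proj) and Emp on eid yields {(6, 1, 17, 1660, 2850), (6, 1, 17, 1660, 9190), (6, 1, 17, 1930, 2850), (6, 1, 17, 1930, 9190), (6, 1, 17, 2230, 2850), (6, 1, 17, 2230, 9190), (6, 1, 17, 2440, 2850), (6, 1, 17, 2440, 9190), (6, 1, 17, 8230, 2850), (6, 1, 17, 8230, 9190), (6, 6, 9, 1660, 4130), (6, 6, 9, 1660, 5730), (6, 6, 9, 1660, 7040), (6, 6, 9, 1660, 8830), (6, 6, 9, 1930, 4130), (6, 6, 9, 1930, 5730), (6, 6, 9, 1930, 7040), (6, 6, 9, 1930, 8830), (6, 6, 9, 2230, 4130), (6, 6, 9, 2230, 5730), (6, 6, 9, 2230, 7040), (6, 6, 9, 2230, 8830), (6, 6, 9, 2440, 4130), (6, 6, 9, 2440, 5730), (6, 6, 9, 2440, 7040), (6, 6, 9, 2440, 8830), (6, 6, 9, 8230, 4130), (6, 6, 9, 8230, 5730), (6, 6, 9, 8230, 7040), (6, 6, 9, 8230, 8830)}.
Filtering on mgr < 6 leaves {(6, 1, 17, 1660, 2850), (6, 1, 17, 1660, 9190), (6, 1, 17, 1930, 2850), (6, 1, 17, 1930, 9190), (6, 1, 17, 2230, 2850), (6, 1, 17, 2230, 9190), (6, 1, 17, 2440, 2850), (6, 1, 17, 2440, 9190), (6, 1, 17, 8230, 2850), (6, 1, 17, 8230, 9190)}.
Projecting to budget, eid (5 duplicate(s) eliminated): {(1660, 17), (1930, 17), (2230, 17), (2440, 17), (8230, 17)}

{(1660, 17), (1930, 17), (2230, 17), (2440, 17), (8230, 17)}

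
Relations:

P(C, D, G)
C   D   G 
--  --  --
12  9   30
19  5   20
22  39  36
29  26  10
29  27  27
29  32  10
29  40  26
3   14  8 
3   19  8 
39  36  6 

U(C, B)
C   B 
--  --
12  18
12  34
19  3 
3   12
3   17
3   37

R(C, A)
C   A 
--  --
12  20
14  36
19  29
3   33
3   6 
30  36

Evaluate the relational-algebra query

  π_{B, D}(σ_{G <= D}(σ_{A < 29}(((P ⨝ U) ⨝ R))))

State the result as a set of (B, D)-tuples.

{(12, 14), (12, 19), (17, 14), (17, 19), (37, 14), (37, 19)}

Natural join on C: {(12, 9, 30, 18), (12, 9, 30, 34), (19, 5, 20, 3), (3, 14, 8, 12), (3, 14, 8, 17), (3, 14, 8, 37), (3, 19, 8, 12), (3, 19, 8, 17), (3, 19, 8, 37)}
Natural join on C: {(12, 9, 30, 18, 20), (12, 9, 30, 34, 20), (19, 5, 20, 3, 29), (3, 14, 8, 12, 33), (3, 14, 8, 12, 6), (3, 14, 8, 17, 33), (3, 14, 8, 17, 6), (3, 14, 8, 37, 33), (3, 14, 8, 37, 6), (3, 19, 8, 12, 33), (3, 19, 8, 12, 6), (3, 19, 8, 17, 33), (3, 19, 8, 17, 6), (3, 19, 8, 37, 33), (3, 19, 8, 37, 6)}
Apply σ_{A < 29}; surviving tuples: {(12, 9, 30, 18, 20), (12, 9, 30, 34, 20), (3, 14, 8, 12, 6), (3, 14, 8, 17, 6), (3, 14, 8, 37, 6), (3, 19, 8, 12, 6), (3, 19, 8, 17, 6), (3, 19, 8, 37, 6)}
Apply σ_{G <= D}; surviving tuples: {(3, 14, 8, 12, 6), (3, 14, 8, 17, 6), (3, 14, 8, 37, 6), (3, 19, 8, 12, 6), (3, 19, 8, 17, 6), (3, 19, 8, 37, 6)}
Projecting to B, D: {(12, 14), (12, 19), (17, 14), (17, 19), (37, 14), (37, 19)}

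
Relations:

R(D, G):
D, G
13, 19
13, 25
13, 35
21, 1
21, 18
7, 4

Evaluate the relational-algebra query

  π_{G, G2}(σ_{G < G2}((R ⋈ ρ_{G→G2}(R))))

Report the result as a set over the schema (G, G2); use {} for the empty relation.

ρ[G→G2]: schema becomes (D, G2); tuples unchanged.
Natural join on D: {(13, 19, 19), (13, 19, 25), (13, 19, 35), (13, 25, 19), (13, 25, 25), (13, 25, 35), (13, 35, 19), (13, 35, 25), (13, 35, 35), (21, 1, 1), (21, 1, 18), (21, 18, 1), (21, 18, 18), (7, 4, 4)}
Apply σ_{G < G2}; surviving tuples: {(13, 19, 25), (13, 19, 35), (13, 25, 35), (21, 1, 18)}
Keep only column(s) G, G2: {(1, 18), (19, 25), (19, 35), (25, 35)}

{(1, 18), (19, 25), (19, 35), (25, 35)}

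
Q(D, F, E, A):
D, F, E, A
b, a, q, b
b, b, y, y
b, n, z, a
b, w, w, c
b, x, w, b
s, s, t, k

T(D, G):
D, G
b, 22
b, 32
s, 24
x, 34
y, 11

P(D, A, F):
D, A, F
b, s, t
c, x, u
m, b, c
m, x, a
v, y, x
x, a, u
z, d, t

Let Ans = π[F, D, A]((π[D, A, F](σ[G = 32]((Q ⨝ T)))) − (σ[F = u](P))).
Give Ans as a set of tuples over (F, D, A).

Natural join on D: {(b, a, q, b, 22), (b, a, q, b, 32), (b, b, y, y, 22), (b, b, y, y, 32), (b, n, z, a, 22), (b, n, z, a, 32), (b, w, w, c, 22), (b, w, w, c, 32), (b, x, w, b, 22), (b, x, w, b, 32), (s, s, t, k, 24)}
Apply σ_{G = 32}; surviving tuples: {(b, a, q, b, 32), (b, b, y, y, 32), (b, n, z, a, 32), (b, w, w, c, 32), (b, x, w, b, 32)}
Keep only column(s) D, A, F: {(b, a, n), (b, b, a), (b, b, x), (b, c, w), (b, y, b)}
Apply σ_{F = u}; surviving tuples: {(c, x, u), (x, a, u)}
Difference: {(b, a, n), (b, b, a), (b, b, x), (b, c, w), (b, y, b)} with {(c, x, u), (x, a, u)} → {(b, a, n), (b, b, a), (b, b, x), (b, c, w), (b, y, b)}
Keep only column(s) F, D, A: {(a, b, b), (b, b, y), (n, b, a), (w, b, c), (x, b, b)}

{(a, b, b), (b, b, y), (n, b, a), (w, b, c), (x, b, b)}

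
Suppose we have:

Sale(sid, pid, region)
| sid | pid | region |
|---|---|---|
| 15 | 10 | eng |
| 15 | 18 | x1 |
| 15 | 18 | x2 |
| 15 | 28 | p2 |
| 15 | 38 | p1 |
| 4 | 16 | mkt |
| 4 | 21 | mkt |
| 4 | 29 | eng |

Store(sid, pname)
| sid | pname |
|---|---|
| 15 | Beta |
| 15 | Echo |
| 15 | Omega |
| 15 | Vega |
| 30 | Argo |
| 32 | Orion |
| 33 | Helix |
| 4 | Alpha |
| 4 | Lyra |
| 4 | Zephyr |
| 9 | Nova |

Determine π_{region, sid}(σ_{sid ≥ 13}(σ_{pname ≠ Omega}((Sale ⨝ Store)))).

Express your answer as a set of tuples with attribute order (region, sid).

{(eng, 15), (p1, 15), (p2, 15), (x1, 15), (x2, 15)}

Natural join on sid: {(15, 10, eng, Beta), (15, 10, eng, Echo), (15, 10, eng, Omega), (15, 10, eng, Vega), (15, 18, x1, Beta), (15, 18, x1, Echo), (15, 18, x1, Omega), (15, 18, x1, Vega), (15, 18, x2, Beta), (15, 18, x2, Echo), (15, 18, x2, Omega), (15, 18, x2, Vega), (15, 28, p2, Beta), (15, 28, p2, Echo), (15, 28, p2, Omega), (15, 28, p2, Vega), (15, 38, p1, Beta), (15, 38, p1, Echo), (15, 38, p1, Omega), (15, 38, p1, Vega), (4, 16, mkt, Alpha), (4, 16, mkt, Lyra), (4, 16, mkt, Zephyr), (4, 21, mkt, Alpha), (4, 21, mkt, Lyra), (4, 21, mkt, Zephyr), (4, 29, eng, Alpha), (4, 29, eng, Lyra), (4, 29, eng, Zephyr)}
Filtering on pname ≠ Omega leaves {(15, 10, eng, Beta), (15, 10, eng, Echo), (15, 10, eng, Vega), (15, 18, x1, Beta), (15, 18, x1, Echo), (15, 18, x1, Vega), (15, 18, x2, Beta), (15, 18, x2, Echo), (15, 18, x2, Vega), (15, 28, p2, Beta), (15, 28, p2, Echo), (15, 28, p2, Vega), (15, 38, p1, Beta), (15, 38, p1, Echo), (15, 38, p1, Vega), (4, 16, mkt, Alpha), (4, 16, mkt, Lyra), (4, 16, mkt, Zephyr), (4, 21, mkt, Alpha), (4, 21, mkt, Lyra), (4, 21, mkt, Zephyr), (4, 29, eng, Alpha), (4, 29, eng, Lyra), (4, 29, eng, Zephyr)}.
Filtering on sid ≥ 13 leaves {(15, 10, eng, Beta), (15, 10, eng, Echo), (15, 10, eng, Vega), (15, 18, x1, Beta), (15, 18, x1, Echo), (15, 18, x1, Vega), (15, 18, x2, Beta), (15, 18, x2, Echo), (15, 18, x2, Vega), (15, 28, p2, Beta), (15, 28, p2, Echo), (15, 28, p2, Vega), (15, 38, p1, Beta), (15, 38, p1, Echo), (15, 38, p1, Vega)}.
Projecting to region, sid (10 duplicate(s) eliminated): {(eng, 15), (p1, 15), (p2, 15), (x1, 15), (x2, 15)}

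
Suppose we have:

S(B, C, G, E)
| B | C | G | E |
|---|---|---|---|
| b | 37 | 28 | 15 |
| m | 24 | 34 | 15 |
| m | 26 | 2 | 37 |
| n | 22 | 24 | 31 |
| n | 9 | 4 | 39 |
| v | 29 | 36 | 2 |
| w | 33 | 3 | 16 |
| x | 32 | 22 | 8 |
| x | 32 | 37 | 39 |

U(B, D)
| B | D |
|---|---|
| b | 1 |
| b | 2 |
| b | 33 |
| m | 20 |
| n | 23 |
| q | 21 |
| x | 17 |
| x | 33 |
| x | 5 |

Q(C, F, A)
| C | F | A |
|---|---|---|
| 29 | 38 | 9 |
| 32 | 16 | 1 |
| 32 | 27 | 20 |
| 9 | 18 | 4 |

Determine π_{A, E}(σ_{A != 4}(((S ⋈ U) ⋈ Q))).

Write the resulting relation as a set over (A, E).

Natural join on B: {(b, 37, 28, 15, 1), (b, 37, 28, 15, 2), (b, 37, 28, 15, 33), (m, 24, 34, 15, 20), (m, 26, 2, 37, 20), (n, 22, 24, 31, 23), (n, 9, 4, 39, 23), (x, 32, 22, 8, 17), (x, 32, 22, 8, 33), (x, 32, 22, 8, 5), (x, 32, 37, 39, 17), (x, 32, 37, 39, 33), (x, 32, 37, 39, 5)}
Natural join on C: {(n, 9, 4, 39, 23, 18, 4), (x, 32, 22, 8, 17, 16, 1), (x, 32, 22, 8, 17, 27, 20), (x, 32, 22, 8, 33, 16, 1), (x, 32, 22, 8, 33, 27, 20), (x, 32, 22, 8, 5, 16, 1), (x, 32, 22, 8, 5, 27, 20), (x, 32, 37, 39, 17, 16, 1), (x, 32, 37, 39, 17, 27, 20), (x, 32, 37, 39, 33, 16, 1), (x, 32, 37, 39, 33, 27, 20), (x, 32, 37, 39, 5, 16, 1), (x, 32, 37, 39, 5, 27, 20)}
Apply σ_{A != 4}; surviving tuples: {(x, 32, 22, 8, 17, 16, 1), (x, 32, 22, 8, 17, 27, 20), (x, 32, 22, 8, 33, 16, 1), (x, 32, 22, 8, 33, 27, 20), (x, 32, 22, 8, 5, 16, 1), (x, 32, 22, 8, 5, 27, 20), (x, 32, 37, 39, 17, 16, 1), (x, 32, 37, 39, 17, 27, 20), (x, 32, 37, 39, 33, 16, 1), (x, 32, 37, 39, 33, 27, 20), (x, 32, 37, 39, 5, 16, 1), (x, 32, 37, 39, 5, 27, 20)}
Keep only column(s) A, E (8 duplicate(s) eliminated): {(1, 39), (1, 8), (20, 39), (20, 8)}

{(1, 39), (1, 8), (20, 39), (20, 8)}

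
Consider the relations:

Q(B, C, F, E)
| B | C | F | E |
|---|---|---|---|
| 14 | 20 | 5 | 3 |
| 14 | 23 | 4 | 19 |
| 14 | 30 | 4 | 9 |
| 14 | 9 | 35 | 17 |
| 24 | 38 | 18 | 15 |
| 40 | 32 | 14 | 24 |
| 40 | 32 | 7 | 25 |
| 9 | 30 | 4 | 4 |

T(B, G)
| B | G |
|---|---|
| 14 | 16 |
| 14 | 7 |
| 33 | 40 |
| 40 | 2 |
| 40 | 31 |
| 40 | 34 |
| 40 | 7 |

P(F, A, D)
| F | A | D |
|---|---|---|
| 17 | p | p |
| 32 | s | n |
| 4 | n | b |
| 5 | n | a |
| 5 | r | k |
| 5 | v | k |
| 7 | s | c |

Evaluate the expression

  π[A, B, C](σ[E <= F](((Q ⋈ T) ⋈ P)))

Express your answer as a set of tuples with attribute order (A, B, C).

Natural join on B: {(14, 20, 5, 3, 16), (14, 20, 5, 3, 7), (14, 23, 4, 19, 16), (14, 23, 4, 19, 7), (14, 30, 4, 9, 16), (14, 30, 4, 9, 7), (14, 9, 35, 17, 16), (14, 9, 35, 17, 7), (40, 32, 14, 24, 2), (40, 32, 14, 24, 31), (40, 32, 14, 24, 34), (40, 32, 14, 24, 7), (40, 32, 7, 25, 2), (40, 32, 7, 25, 31), (40, 32, 7, 25, 34), (40, 32, 7, 25, 7)}
Natural join on F: {(14, 20, 5, 3, 16, n, a), (14, 20, 5, 3, 16, r, k), (14, 20, 5, 3, 16, v, k), (14, 20, 5, 3, 7, n, a), (14, 20, 5, 3, 7, r, k), (14, 20, 5, 3, 7, v, k), (14, 23, 4, 19, 16, n, b), (14, 23, 4, 19, 7, n, b), (14, 30, 4, 9, 16, n, b), (14, 30, 4, 9, 7, n, b), (40, 32, 7, 25, 2, s, c), (40, 32, 7, 25, 31, s, c), (40, 32, 7, 25, 34, s, c), (40, 32, 7, 25, 7, s, c)}
Filtering on E <= F leaves {(14, 20, 5, 3, 16, n, a), (14, 20, 5, 3, 16, r, k), (14, 20, 5, 3, 16, v, k), (14, 20, 5, 3, 7, n, a), (14, 20, 5, 3, 7, r, k), (14, 20, 5, 3, 7, v, k)}.
π_{A, B, C} gives {(n, 14, 20), (r, 14, 20), (v, 14, 20)} (3 duplicate(s) eliminated).

{(n, 14, 20), (r, 14, 20), (v, 14, 20)}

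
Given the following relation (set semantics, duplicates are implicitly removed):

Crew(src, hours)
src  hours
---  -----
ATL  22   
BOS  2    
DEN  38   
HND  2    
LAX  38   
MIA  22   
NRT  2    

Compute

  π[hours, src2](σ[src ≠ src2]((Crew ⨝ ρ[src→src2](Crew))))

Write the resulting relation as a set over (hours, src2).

{(2, BOS), (2, HND), (2, NRT), (22, ATL), (22, MIA), (38, DEN), (38, LAX)}

ρ[src→src2]: schema becomes (src2, hours); tuples unchanged.
Crew ⋈ ρ[src→src2](Crew) (natural join on hours): {(ATL, 22, ATL), (ATL, 22, MIA), (BOS, 2, BOS), (BOS, 2, HND), (BOS, 2, NRT), (DEN, 38, DEN), (DEN, 38, LAX), (HND, 2, BOS), (HND, 2, HND), (HND, 2, NRT), (LAX, 38, DEN), (LAX, 38, LAX), (MIA, 22, ATL), (MIA, 22, MIA), (NRT, 2, BOS), (NRT, 2, HND), (NRT, 2, NRT)}
σ[src ≠ src2]: keep tuples satisfying src ≠ src2 → {(ATL, 22, MIA), (BOS, 2, HND), (BOS, 2, NRT), (DEN, 38, LAX), (HND, 2, BOS), (HND, 2, NRT), (LAX, 38, DEN), (MIA, 22, ATL), (NRT, 2, BOS), (NRT, 2, HND)}
Keep only column(s) hours, src2 (3 duplicate(s) eliminated): {(2, BOS), (2, HND), (2, NRT), (22, ATL), (22, MIA), (38, DEN), (38, LAX)}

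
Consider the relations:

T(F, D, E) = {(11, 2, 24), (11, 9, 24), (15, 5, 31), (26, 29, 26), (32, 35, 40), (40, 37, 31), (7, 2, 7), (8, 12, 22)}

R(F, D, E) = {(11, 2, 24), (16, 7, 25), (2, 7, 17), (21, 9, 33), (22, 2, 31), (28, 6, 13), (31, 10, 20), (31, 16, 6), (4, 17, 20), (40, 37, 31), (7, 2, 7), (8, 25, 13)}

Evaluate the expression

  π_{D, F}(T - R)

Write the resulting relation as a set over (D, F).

{(12, 8), (29, 26), (35, 32), (5, 15), (9, 11)}

Taking the difference: {(11, 9, 24), (15, 5, 31), (26, 29, 26), (32, 35, 40), (8, 12, 22)}
Keep only column(s) D, F: {(12, 8), (29, 26), (35, 32), (5, 15), (9, 11)}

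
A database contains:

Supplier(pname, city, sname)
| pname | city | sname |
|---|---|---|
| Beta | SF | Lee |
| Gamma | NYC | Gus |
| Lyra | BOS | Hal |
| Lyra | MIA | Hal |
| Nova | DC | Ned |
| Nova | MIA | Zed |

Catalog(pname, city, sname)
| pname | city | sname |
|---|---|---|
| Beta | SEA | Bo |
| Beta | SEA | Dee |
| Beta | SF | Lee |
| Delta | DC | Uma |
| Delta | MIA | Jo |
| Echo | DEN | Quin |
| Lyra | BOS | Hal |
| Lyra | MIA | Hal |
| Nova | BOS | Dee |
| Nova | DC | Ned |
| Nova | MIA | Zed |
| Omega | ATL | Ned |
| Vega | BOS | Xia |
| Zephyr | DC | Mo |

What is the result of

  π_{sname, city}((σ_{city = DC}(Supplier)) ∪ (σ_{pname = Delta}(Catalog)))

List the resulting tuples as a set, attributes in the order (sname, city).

{(Jo, MIA), (Ned, DC), (Uma, DC)}

Selection city = DC: {(Nova, DC, Ned)}
Selection pname = Delta: {(Delta, DC, Uma), (Delta, MIA, Jo)}
Taking the union: {(Delta, DC, Uma), (Delta, MIA, Jo), (Nova, DC, Ned)}
Keep only column(s) sname, city: {(Jo, MIA), (Ned, DC), (Uma, DC)}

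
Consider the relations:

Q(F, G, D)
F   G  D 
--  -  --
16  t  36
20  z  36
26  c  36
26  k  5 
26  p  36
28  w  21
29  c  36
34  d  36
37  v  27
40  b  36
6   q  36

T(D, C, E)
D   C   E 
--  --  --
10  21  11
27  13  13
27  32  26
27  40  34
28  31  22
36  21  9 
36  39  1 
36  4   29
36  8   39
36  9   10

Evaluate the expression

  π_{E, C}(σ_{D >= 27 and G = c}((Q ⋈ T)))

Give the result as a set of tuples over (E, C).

Natural join on D: {(16, t, 36, 21, 9), (16, t, 36, 39, 1), (16, t, 36, 4, 29), (16, t, 36, 8, 39), (16, t, 36, 9, 10), (20, z, 36, 21, 9), (20, z, 36, 39, 1), (20, z, 36, 4, 29), (20, z, 36, 8, 39), (20, z, 36, 9, 10), (26, c, 36, 21, 9), (26, c, 36, 39, 1), (26, c, 36, 4, 29), (26, c, 36, 8, 39), (26, c, 36, 9, 10), (26, p, 36, 21, 9), (26, p, 36, 39, 1), (26, p, 36, 4, 29), (26, p, 36, 8, 39), (26, p, 36, 9, 10), (29, c, 36, 21, 9), (29, c, 36, 39, 1), (29, c, 36, 4, 29), (29, c, 36, 8, 39), (29, c, 36, 9, 10), (34, d, 36, 21, 9), (34, d, 36, 39, 1), (34, d, 36, 4, 29), (34, d, 36, 8, 39), (34, d, 36, 9, 10), (37, v, 27, 13, 13), (37, v, 27, 32, 26), (37, v, 27, 40, 34), (40, b, 36, 21, 9), (40, b, 36, 39, 1), (40, b, 36, 4, 29), (40, b, 36, 8, 39), (40, b, 36, 9, 10), (6, q, 36, 21, 9), (6, q, 36, 39, 1), (6, q, 36, 4, 29), (6, q, 36, 8, 39), (6, q, 36, 9, 10)}
Filtering on D >= 27 and G = c leaves {(26, c, 36, 21, 9), (26, c, 36, 39, 1), (26, c, 36, 4, 29), (26, c, 36, 8, 39), (26, c, 36, 9, 10), (29, c, 36, 21, 9), (29, c, 36, 39, 1), (29, c, 36, 4, 29), (29, c, 36, 8, 39), (29, c, 36, 9, 10)}.
Keep only column(s) E, C (5 duplicate(s) eliminated): {(1, 39), (10, 9), (29, 4), (39, 8), (9, 21)}

{(1, 39), (10, 9), (29, 4), (39, 8), (9, 21)}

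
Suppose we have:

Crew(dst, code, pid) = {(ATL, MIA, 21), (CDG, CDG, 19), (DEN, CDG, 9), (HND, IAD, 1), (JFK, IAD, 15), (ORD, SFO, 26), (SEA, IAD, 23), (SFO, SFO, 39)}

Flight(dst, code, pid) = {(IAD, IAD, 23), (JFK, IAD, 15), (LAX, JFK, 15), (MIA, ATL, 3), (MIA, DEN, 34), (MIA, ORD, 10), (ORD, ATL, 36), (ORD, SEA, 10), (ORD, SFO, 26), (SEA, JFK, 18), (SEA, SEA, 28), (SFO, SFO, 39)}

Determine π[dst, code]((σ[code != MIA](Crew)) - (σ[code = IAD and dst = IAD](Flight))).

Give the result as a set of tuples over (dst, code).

{(CDG, CDG), (DEN, CDG), (HND, IAD), (JFK, IAD), (ORD, SFO), (SEA, IAD), (SFO, SFO)}

Filtering on code != MIA leaves {(CDG, CDG, 19), (DEN, CDG, 9), (HND, IAD, 1), (JFK, IAD, 15), (ORD, SFO, 26), (SEA, IAD, 23), (SFO, SFO, 39)}.
Filtering on code = IAD and dst = IAD leaves {(IAD, IAD, 23)}.
Taking the difference: {(CDG, CDG, 19), (DEN, CDG, 9), (HND, IAD, 1), (JFK, IAD, 15), (ORD, SFO, 26), (SEA, IAD, 23), (SFO, SFO, 39)}
π_{dst, code} gives {(CDG, CDG), (DEN, CDG), (HND, IAD), (JFK, IAD), (ORD, SFO), (SEA, IAD), (SFO, SFO)}.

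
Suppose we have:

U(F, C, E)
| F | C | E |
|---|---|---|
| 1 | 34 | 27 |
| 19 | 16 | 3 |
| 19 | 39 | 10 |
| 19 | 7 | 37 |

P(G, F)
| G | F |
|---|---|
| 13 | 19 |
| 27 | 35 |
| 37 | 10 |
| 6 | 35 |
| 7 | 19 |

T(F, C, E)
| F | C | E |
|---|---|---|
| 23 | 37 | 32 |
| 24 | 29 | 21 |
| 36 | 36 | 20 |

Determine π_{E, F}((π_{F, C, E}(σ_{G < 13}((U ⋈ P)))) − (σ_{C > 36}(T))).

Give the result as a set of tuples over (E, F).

U ⋈ P (natural join on F): {(19, 16, 3, 13), (19, 16, 3, 7), (19, 39, 10, 13), (19, 39, 10, 7), (19, 7, 37, 13), (19, 7, 37, 7)}
Selection G < 13: {(19, 16, 3, 7), (19, 39, 10, 7), (19, 7, 37, 7)}
Keep only column(s) F, C, E: {(19, 16, 3), (19, 39, 10), (19, 7, 37)}
Selection C > 36: {(23, 37, 32)}
Set difference of the two operands is {(19, 16, 3), (19, 39, 10), (19, 7, 37)}.
Keep only column(s) E, F: {(10, 19), (3, 19), (37, 19)}

{(10, 19), (3, 19), (37, 19)}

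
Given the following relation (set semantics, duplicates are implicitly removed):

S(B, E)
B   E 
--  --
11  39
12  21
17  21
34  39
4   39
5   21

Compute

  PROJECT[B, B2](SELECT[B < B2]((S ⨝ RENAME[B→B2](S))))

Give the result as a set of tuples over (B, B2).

{(11, 34), (12, 17), (4, 11), (4, 34), (5, 12), (5, 17)}

ρ[B→B2]: schema becomes (B2, E); tuples unchanged.
Natural join on E: {(11, 39, 11), (11, 39, 34), (11, 39, 4), (12, 21, 12), (12, 21, 17), (12, 21, 5), (17, 21, 12), (17, 21, 17), (17, 21, 5), (34, 39, 11), (34, 39, 34), (34, 39, 4), (4, 39, 11), (4, 39, 34), (4, 39, 4), (5, 21, 12), (5, 21, 17), (5, 21, 5)}
Apply σ_{B < B2}; surviving tuples: {(11, 39, 34), (12, 21, 17), (4, 39, 11), (4, 39, 34), (5, 21, 12), (5, 21, 17)}
π_{B, B2} gives {(11, 34), (12, 17), (4, 11), (4, 34), (5, 12), (5, 17)}.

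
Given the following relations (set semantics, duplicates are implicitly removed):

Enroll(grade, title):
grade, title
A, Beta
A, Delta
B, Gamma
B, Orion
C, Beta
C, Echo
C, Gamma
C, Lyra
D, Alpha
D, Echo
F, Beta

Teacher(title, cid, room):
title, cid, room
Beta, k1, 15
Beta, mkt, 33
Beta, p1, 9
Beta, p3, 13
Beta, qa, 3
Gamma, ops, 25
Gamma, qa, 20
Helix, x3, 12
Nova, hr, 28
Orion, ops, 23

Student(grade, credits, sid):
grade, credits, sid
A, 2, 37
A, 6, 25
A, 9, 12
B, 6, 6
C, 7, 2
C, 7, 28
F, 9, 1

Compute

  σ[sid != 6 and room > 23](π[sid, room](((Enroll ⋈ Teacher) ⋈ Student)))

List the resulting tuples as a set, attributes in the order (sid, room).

Natural join on title: {(A, Beta, k1, 15), (A, Beta, mkt, 33), (A, Beta, p1, 9), (A, Beta, p3, 13), (A, Beta, qa, 3), (B, Gamma, ops, 25), (B, Gamma, qa, 20), (B, Orion, ops, 23), (C, Beta, k1, 15), (C, Beta, mkt, 33), (C, Beta, p1, 9), (C, Beta, p3, 13), (C, Beta, qa, 3), (C, Gamma, ops, 25), (C, Gamma, qa, 20), (F, Beta, k1, 15), (F, Beta, mkt, 33), (F, Beta, p1, 9), (F, Beta, p3, 13), (F, Beta, qa, 3)}
Natural join on grade: {(A, Beta, k1, 15, 2, 37), (A, Beta, k1, 15, 6, 25), (A, Beta, k1, 15, 9, 12), (A, Beta, mkt, 33, 2, 37), (A, Beta, mkt, 33, 6, 25), (A, Beta, mkt, 33, 9, 12), (A, Beta, p1, 9, 2, 37), (A, Beta, p1, 9, 6, 25), (A, Beta, p1, 9, 9, 12), (A, Beta, p3, 13, 2, 37), (A, Beta, p3, 13, 6, 25), (A, Beta, p3, 13, 9, 12), (A, Beta, qa, 3, 2, 37), (A, Beta, qa, 3, 6, 25), (A, Beta, qa, 3, 9, 12), (B, Gamma, ops, 25, 6, 6), (B, Gamma, qa, 20, 6, 6), (B, Orion, ops, 23, 6, 6), (C, Beta, k1, 15, 7, 2), (C, Beta, k1, 15, 7, 28), (C, Beta, mkt, 33, 7, 2), (C, Beta, mkt, 33, 7, 28), (C, Beta, p1, 9, 7, 2), (C, Beta, p1, 9, 7, 28), (C, Beta, p3, 13, 7, 2), (C, Beta, p3, 13, 7, 28), (C, Beta, qa, 3, 7, 2), (C, Beta, qa, 3, 7, 28), (C, Gamma, ops, 25, 7, 2), (C, Gamma, ops, 25, 7, 28), (C, Gamma, qa, 20, 7, 2), (C, Gamma, qa, 20, 7, 28), (F, Beta, k1, 15, 9, 1), (F, Beta, mkt, 33, 9, 1), (F, Beta, p1, 9, 9, 1), (F, Beta, p3, 13, 9, 1), (F, Beta, qa, 3, 9, 1)}
π_{sid, room} gives {(1, 13), (1, 15), (1, 3), (1, 33), (1, 9), (12, 13), (12, 15), (12, 3), (12, 33), (12, 9), (2, 13), (2, 15), (2, 20), (2, 25), (2, 3), (2, 33), (2, 9), (25, 13), (25, 15), (25, 3), (25, 33), (25, 9), (28, 13), (28, 15), (28, 20), (28, 25), (28, 3), (28, 33), (28, 9), (37, 13), (37, 15), (37, 3), (37, 33), (37, 9), (6, 20), (6, 23), (6, 25)}.
Selection sid != 6 and room > 23: {(1, 33), (12, 33), (2, 25), (2, 33), (25, 33), (28, 25), (28, 33), (37, 33)}

{(1, 33), (12, 33), (2, 25), (2, 33), (25, 33), (28, 25), (28, 33), (37, 33)}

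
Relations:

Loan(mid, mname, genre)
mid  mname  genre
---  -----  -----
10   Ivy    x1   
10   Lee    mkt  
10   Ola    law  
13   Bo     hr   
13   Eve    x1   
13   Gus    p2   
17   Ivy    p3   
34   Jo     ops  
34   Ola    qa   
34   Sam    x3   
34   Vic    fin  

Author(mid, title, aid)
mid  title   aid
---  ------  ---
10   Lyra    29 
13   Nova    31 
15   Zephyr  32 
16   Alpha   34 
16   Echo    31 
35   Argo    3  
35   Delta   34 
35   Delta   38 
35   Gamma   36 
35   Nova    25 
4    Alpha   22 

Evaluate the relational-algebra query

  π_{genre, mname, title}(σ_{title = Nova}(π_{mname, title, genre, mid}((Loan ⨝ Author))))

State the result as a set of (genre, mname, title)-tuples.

Joining Loan and Author on mid yields {(10, Ivy, x1, Lyra, 29), (10, Lee, mkt, Lyra, 29), (10, Ola, law, Lyra, 29), (13, Bo, hr, Nova, 31), (13, Eve, x1, Nova, 31), (13, Gus, p2, Nova, 31)}.
π_{mname, title, genre, mid} gives {(Bo, Nova, hr, 13), (Eve, Nova, x1, 13), (Gus, Nova, p2, 13), (Ivy, Lyra, x1, 10), (Lee, Lyra, mkt, 10), (Ola, Lyra, law, 10)}.
σ[title = Nova]: keep tuples satisfying title = Nova → {(Bo, Nova, hr, 13), (Eve, Nova, x1, 13), (Gus, Nova, p2, 13)}
π_{genre, mname, title} gives {(hr, Bo, Nova), (p2, Gus, Nova), (x1, Eve, Nova)}.

{(hr, Bo, Nova), (p2, Gus, Nova), (x1, Eve, Nova)}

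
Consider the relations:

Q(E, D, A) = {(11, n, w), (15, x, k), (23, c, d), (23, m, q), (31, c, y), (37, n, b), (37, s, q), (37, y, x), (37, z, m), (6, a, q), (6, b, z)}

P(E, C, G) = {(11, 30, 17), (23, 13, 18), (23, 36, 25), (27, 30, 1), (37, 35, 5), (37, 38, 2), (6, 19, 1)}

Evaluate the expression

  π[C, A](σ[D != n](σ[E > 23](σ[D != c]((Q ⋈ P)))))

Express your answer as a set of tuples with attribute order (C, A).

Joining Q and P on E yields {(11, n, w, 30, 17), (23, c, d, 13, 18), (23, c, d, 36, 25), (23, m, q, 13, 18), (23, m, q, 36, 25), (37, n, b, 35, 5), (37, n, b, 38, 2), (37, s, q, 35, 5), (37, s, q, 38, 2), (37, y, x, 35, 5), (37, y, x, 38, 2), (37, z, m, 35, 5), (37, z, m, 38, 2), (6, a, q, 19, 1), (6, b, z, 19, 1)}.
σ[D != c]: keep tuples satisfying D != c → {(11, n, w, 30, 17), (23, m, q, 13, 18), (23, m, q, 36, 25), (37, n, b, 35, 5), (37, n, b, 38, 2), (37, s, q, 35, 5), (37, s, q, 38, 2), (37, y, x, 35, 5), (37, y, x, 38, 2), (37, z, m, 35, 5), (37, z, m, 38, 2), (6, a, q, 19, 1), (6, b, z, 19, 1)}
σ[E > 23]: keep tuples satisfying E > 23 → {(37, n, b, 35, 5), (37, n, b, 38, 2), (37, s, q, 35, 5), (37, s, q, 38, 2), (37, y, x, 35, 5), (37, y, x, 38, 2), (37, z, m, 35, 5), (37, z, m, 38, 2)}
σ[D != n]: keep tuples satisfying D != n → {(37, s, q, 35, 5), (37, s, q, 38, 2), (37, y, x, 35, 5), (37, y, x, 38, 2), (37, z, m, 35, 5), (37, z, m, 38, 2)}
π[C, A]: project onto (C, A) → {(35, m), (35, q), (35, x), (38, m), (38, q), (38, x)}

{(35, m), (35, q), (35, x), (38, m), (38, q), (38, x)}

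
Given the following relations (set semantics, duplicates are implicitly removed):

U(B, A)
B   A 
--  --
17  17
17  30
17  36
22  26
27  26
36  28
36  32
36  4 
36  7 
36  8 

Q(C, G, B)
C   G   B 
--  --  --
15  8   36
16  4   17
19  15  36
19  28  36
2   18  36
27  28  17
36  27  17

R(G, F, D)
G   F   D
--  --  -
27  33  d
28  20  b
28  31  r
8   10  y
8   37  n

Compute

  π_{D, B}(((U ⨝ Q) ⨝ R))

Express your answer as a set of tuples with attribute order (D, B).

{(b, 17), (b, 36), (d, 17), (n, 36), (r, 17), (r, 36), (y, 36)}

Joining U and Q on B yields {(17, 17, 16, 4), (17, 17, 27, 28), (17, 17, 36, 27), (17, 30, 16, 4), (17, 30, 27, 28), (17, 30, 36, 27), (17, 36, 16, 4), (17, 36, 27, 28), (17, 36, 36, 27), (36, 28, 15, 8), (36, 28, 19, 15), (36, 28, 19, 28), (36, 28, 2, 18), (36, 32, 15, 8), (36, 32, 19, 15), (36, 32, 19, 28), (36, 32, 2, 18), (36, 4, 15, 8), (36, 4, 19, 15), (36, 4, 19, 28), (36, 4, 2, 18), (36, 7, 15, 8), (36, 7, 19, 15), (36, 7, 19, 28), (36, 7, 2, 18), (36, 8, 15, 8), (36, 8, 19, 15), (36, 8, 19, 28), (36, 8, 2, 18)}.
Joining (U ⨝ Q) and R on G yields {(17, 17, 27, 28, 20, b), (17, 17, 27, 28, 31, r), (17, 17, 36, 27, 33, d), (17, 30, 27, 28, 20, b), (17, 30, 27, 28, 31, r), (17, 30, 36, 27, 33, d), (17, 36, 27, 28, 20, b), (17, 36, 27, 28, 31, r), (17, 36, 36, 27, 33, d), (36, 28, 15, 8, 10, y), (36, 28, 15, 8, 37, n), (36, 28, 19, 28, 20, b), (36, 28, 19, 28, 31, r), (36, 32, 15, 8, 10, y), (36, 32, 15, 8, 37, n), (36, 32, 19, 28, 20, b), (36, 32, 19, 28, 31, r), (36, 4, 15, 8, 10, y), (36, 4, 15, 8, 37, n), (36, 4, 19, 28, 20, b), (36, 4, 19, 28, 31, r), (36, 7, 15, 8, 10, y), (36, 7, 15, 8, 37, n), (36, 7, 19, 28, 20, b), (36, 7, 19, 28, 31, r), (36, 8, 15, 8, 10, y), (36, 8, 15, 8, 37, n), (36, 8, 19, 28, 20, b), (36, 8, 19, 28, 31, r)}.
π[D, B]: project onto (D, B) (22 duplicate(s) eliminated) → {(b, 17), (b, 36), (d, 17), (n, 36), (r, 17), (r, 36), (y, 36)}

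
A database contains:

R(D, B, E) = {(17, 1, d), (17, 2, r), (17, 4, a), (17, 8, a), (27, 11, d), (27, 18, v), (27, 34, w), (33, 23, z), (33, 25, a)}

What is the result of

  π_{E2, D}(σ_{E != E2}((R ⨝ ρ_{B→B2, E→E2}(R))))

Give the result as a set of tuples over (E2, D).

{(a, 17), (a, 33), (d, 17), (d, 27), (r, 17), (v, 27), (w, 27), (z, 33)}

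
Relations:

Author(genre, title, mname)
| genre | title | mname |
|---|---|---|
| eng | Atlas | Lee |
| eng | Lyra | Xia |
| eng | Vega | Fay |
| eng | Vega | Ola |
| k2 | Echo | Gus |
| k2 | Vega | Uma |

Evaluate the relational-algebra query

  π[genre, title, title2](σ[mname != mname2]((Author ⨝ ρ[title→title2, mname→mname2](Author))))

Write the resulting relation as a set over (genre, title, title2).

{(eng, Atlas, Lyra), (eng, Atlas, Vega), (eng, Lyra, Atlas), (eng, Lyra, Vega), (eng, Vega, Atlas), (eng, Vega, Lyra), (eng, Vega, Vega), (k2, Echo, Vega), (k2, Vega, Echo)}

ρ[title→title2, mname→mname2]: schema becomes (genre, title2, mname2); tuples unchanged.
Joining Author and ρ[title→title2, mname→mname2](Author) on genre yields {(eng, Atlas, Lee, Atlas, Lee), (eng, Atlas, Lee, Lyra, Xia), (eng, Atlas, Lee, Vega, Fay), (eng, Atlas, Lee, Vega, Ola), (eng, Lyra, Xia, Atlas, Lee), (eng, Lyra, Xia, Lyra, Xia), (eng, Lyra, Xia, Vega, Fay), (eng, Lyra, Xia, Vega, Ola), (eng, Vega, Fay, Atlas, Lee), (eng, Vega, Fay, Lyra, Xia), (eng, Vega, Fay, Vega, Fay), (eng, Vega, Fay, Vega, Ola), (eng, Vega, Ola, Atlas, Lee), (eng, Vega, Ola, Lyra, Xia), (eng, Vega, Ola, Vega, Fay), (eng, Vega, Ola, Vega, Ola), (k2, Echo, Gus, Echo, Gus), (k2, Echo, Gus, Vega, Uma), (k2, Vega, Uma, Echo, Gus), (k2, Vega, Uma, Vega, Uma)}.
σ[mname != mname2]: keep tuples satisfying mname != mname2 → {(eng, Atlas, Lee, Lyra, Xia), (eng, Atlas, Lee, Vega, Fay), (eng, Atlas, Lee, Vega, Ola), (eng, Lyra, Xia, Atlas, Lee), (eng, Lyra, Xia, Vega, Fay), (eng, Lyra, Xia, Vega, Ola), (eng, Vega, Fay, Atlas, Lee), (eng, Vega, Fay, Lyra, Xia), (eng, Vega, Fay, Vega, Ola), (eng, Vega, Ola, Atlas, Lee), (eng, Vega, Ola, Lyra, Xia), (eng, Vega, Ola, Vega, Fay), (k2, Echo, Gus, Vega, Uma), (k2, Vega, Uma, Echo, Gus)}
Keep only column(s) genre, title, title2 (5 duplicate(s) eliminated): {(eng, Atlas, Lyra), (eng, Atlas, Vega), (eng, Lyra, Atlas), (eng, Lyra, Vega), (eng, Vega, Atlas), (eng, Vega, Lyra), (eng, Vega, Vega), (k2, Echo, Vega), (k2, Vega, Echo)}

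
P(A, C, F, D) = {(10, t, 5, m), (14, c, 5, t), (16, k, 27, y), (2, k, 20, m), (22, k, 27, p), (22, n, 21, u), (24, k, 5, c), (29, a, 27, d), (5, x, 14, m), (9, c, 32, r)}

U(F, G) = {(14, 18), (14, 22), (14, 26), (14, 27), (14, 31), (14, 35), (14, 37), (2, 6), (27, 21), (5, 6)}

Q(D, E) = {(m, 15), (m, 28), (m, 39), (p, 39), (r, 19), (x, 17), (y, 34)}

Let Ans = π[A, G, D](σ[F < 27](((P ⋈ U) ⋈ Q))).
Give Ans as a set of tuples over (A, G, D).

{(10, 6, m), (5, 18, m), (5, 22, m), (5, 26, m), (5, 27, m), (5, 31, m), (5, 35, m), (5, 37, m)}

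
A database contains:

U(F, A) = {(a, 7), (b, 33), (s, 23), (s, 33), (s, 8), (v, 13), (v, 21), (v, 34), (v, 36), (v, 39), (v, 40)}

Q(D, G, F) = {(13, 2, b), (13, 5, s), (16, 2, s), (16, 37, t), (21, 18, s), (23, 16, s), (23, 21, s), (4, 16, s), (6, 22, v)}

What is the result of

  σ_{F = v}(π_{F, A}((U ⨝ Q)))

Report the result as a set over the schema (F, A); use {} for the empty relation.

{(v, 13), (v, 21), (v, 34), (v, 36), (v, 39), (v, 40)}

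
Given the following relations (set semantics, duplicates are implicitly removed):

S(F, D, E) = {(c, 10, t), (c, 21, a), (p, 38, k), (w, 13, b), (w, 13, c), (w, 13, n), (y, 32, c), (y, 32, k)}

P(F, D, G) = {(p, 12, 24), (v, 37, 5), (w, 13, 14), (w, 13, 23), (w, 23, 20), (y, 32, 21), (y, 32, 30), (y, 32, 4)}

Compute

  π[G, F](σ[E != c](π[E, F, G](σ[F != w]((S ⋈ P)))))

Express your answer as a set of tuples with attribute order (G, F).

S ⋈ P (natural join on F, D): {(w, 13, b, 14), (w, 13, b, 23), (w, 13, c, 14), (w, 13, c, 23), (w, 13, n, 14), (w, 13, n, 23), (y, 32, c, 21), (y, 32, c, 30), (y, 32, c, 4), (y, 32, k, 21), (y, 32, k, 30), (y, 32, k, 4)}
σ[F != w]: keep tuples satisfying F != w → {(y, 32, c, 21), (y, 32, c, 30), (y, 32, c, 4), (y, 32, k, 21), (y, 32, k, 30), (y, 32, k, 4)}
π_{E, F, G} gives {(c, y, 21), (c, y, 30), (c, y, 4), (k, y, 21), (k, y, 30), (k, y, 4)}.
σ[E != c]: keep tuples satisfying E != c → {(k, y, 21), (k, y, 30), (k, y, 4)}
π_{G, F} gives {(21, y), (30, y), (4, y)}.

{(21, y), (30, y), (4, y)}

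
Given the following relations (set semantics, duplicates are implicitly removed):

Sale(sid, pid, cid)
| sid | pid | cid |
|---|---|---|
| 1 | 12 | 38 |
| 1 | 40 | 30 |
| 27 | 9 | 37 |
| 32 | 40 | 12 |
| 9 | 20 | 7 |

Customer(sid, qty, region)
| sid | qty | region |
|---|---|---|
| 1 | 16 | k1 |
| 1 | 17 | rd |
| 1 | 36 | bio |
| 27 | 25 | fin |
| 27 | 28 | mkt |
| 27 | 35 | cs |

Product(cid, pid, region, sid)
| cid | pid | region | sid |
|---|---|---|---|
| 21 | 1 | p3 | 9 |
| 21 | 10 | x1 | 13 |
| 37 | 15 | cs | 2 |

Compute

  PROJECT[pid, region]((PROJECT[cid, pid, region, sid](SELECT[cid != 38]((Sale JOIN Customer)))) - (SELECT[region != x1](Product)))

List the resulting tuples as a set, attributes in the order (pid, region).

Sale ⋈ Customer (natural join on sid): {(1, 12, 38, 16, k1), (1, 12, 38, 17, rd), (1, 12, 38, 36, bio), (1, 40, 30, 16, k1), (1, 40, 30, 17, rd), (1, 40, 30, 36, bio), (27, 9, 37, 25, fin), (27, 9, 37, 28, mkt), (27, 9, 37, 35, cs)}
Apply σ_{cid != 38}; surviving tuples: {(1, 40, 30, 16, k1), (1, 40, 30, 17, rd), (1, 40, 30, 36, bio), (27, 9, 37, 25, fin), (27, 9, 37, 28, mkt), (27, 9, 37, 35, cs)}
π_{cid, pid, region, sid} gives {(30, 40, bio, 1), (30, 40, k1, 1), (30, 40, rd, 1), (37, 9, cs, 27), (37, 9, fin, 27), (37, 9, mkt, 27)}.
Apply σ_{region != x1}; surviving tuples: {(21, 1, p3, 9), (37, 15, cs, 2)}
Set difference of the two operands is {(30, 40, bio, 1), (30, 40, k1, 1), (30, 40, rd, 1), (37, 9, cs, 27), (37, 9, fin, 27), (37, 9, mkt, 27)}.
π_{pid, region} gives {(40, bio), (40, k1), (40, rd), (9, cs), (9, fin), (9, mkt)}.

{(40, bio), (40, k1), (40, rd), (9, cs), (9, fin), (9, mkt)}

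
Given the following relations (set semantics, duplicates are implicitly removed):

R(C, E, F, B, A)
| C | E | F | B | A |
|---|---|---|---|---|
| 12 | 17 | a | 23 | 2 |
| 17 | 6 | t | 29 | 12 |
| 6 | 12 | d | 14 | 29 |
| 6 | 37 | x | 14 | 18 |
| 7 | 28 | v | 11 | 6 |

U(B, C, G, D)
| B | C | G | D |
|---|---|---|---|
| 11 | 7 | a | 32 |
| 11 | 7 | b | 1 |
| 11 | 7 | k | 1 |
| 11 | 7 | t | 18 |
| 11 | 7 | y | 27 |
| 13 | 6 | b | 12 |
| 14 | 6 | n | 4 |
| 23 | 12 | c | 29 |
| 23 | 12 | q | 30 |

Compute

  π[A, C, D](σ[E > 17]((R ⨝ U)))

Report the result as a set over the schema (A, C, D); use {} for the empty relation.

{(18, 6, 4), (6, 7, 1), (6, 7, 18), (6, 7, 27), (6, 7, 32)}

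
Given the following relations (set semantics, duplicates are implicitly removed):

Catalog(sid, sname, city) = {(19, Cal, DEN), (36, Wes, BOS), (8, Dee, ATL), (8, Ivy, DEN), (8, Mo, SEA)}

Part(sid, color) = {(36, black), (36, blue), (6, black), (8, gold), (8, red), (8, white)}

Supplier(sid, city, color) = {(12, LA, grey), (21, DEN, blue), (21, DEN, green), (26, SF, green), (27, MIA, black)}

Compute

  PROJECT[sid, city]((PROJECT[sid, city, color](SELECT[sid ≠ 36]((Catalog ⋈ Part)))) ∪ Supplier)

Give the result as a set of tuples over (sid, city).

Catalog ⋈ Part (natural join on sid): {(36, Wes, BOS, black), (36, Wes, BOS, blue), (8, Dee, ATL, gold), (8, Dee, ATL, red), (8, Dee, ATL, white), (8, Ivy, DEN, gold), (8, Ivy, DEN, red), (8, Ivy, DEN, white), (8, Mo, SEA, gold), (8, Mo, SEA, red), (8, Mo, SEA, white)}
Filtering on sid ≠ 36 leaves {(8, Dee, ATL, gold), (8, Dee, ATL, red), (8, Dee, ATL, white), (8, Ivy, DEN, gold), (8, Ivy, DEN, red), (8, Ivy, DEN, white), (8, Mo, SEA, gold), (8, Mo, SEA, red), (8, Mo, SEA, white)}.
Keep only column(s) sid, city, color: {(8, ATL, gold), (8, ATL, red), (8, ATL, white), (8, DEN, gold), (8, DEN, red), (8, DEN, white), (8, SEA, gold), (8, SEA, red), (8, SEA, white)}
Taking the union: {(12, LA, grey), (21, DEN, blue), (21, DEN, green), (26, SF, green), (27, MIA, black), (8, ATL, gold), (8, ATL, red), (8, ATL, white), (8, DEN, gold), (8, DEN, red), (8, DEN, white), (8, SEA, gold), (8, SEA, red), (8, SEA, white)}
Keep only column(s) sid, city (7 duplicate(s) eliminated): {(12, LA), (21, DEN), (26, SF), (27, MIA), (8, ATL), (8, DEN), (8, SEA)}

{(12, LA), (21, DEN), (26, SF), (27, MIA), (8, ATL), (8, DEN), (8, SEA)}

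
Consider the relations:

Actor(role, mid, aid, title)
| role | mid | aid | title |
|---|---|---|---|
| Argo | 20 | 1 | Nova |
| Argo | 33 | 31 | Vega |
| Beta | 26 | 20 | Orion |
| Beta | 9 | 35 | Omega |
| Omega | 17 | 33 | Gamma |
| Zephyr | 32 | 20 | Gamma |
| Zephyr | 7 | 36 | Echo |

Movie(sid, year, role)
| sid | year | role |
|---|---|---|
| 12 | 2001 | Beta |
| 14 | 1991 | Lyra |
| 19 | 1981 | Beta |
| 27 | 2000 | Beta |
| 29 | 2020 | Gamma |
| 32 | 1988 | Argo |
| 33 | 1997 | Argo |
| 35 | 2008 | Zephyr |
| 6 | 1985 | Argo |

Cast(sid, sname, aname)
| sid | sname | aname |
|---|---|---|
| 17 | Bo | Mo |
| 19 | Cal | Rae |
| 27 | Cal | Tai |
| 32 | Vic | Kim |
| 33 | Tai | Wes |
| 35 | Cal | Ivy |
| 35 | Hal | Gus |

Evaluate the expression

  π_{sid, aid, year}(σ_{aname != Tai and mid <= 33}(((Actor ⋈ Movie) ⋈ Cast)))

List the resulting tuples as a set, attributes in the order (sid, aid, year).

{(19, 20, 1981), (19, 35, 1981), (32, 1, 1988), (32, 31, 1988), (33, 1, 1997), (33, 31, 1997), (35, 20, 2008), (35, 36, 2008)}

Actor ⋈ Movie (natural join on role): {(Argo, 20, 1, Nova, 32, 1988), (Argo, 20, 1, Nova, 33, 1997), (Argo, 20, 1, Nova, 6, 1985), (Argo, 33, 31, Vega, 32, 1988), (Argo, 33, 31, Vega, 33, 1997), (Argo, 33, 31, Vega, 6, 1985), (Beta, 26, 20, Orion, 12, 2001), (Beta, 26, 20, Orion, 19, 1981), (Beta, 26, 20, Orion, 27, 2000), (Beta, 9, 35, Omega, 12, 2001), (Beta, 9, 35, Omega, 19, 1981), (Beta, 9, 35, Omega, 27, 2000), (Zephyr, 32, 20, Gamma, 35, 2008), (Zephyr, 7, 36, Echo, 35, 2008)}
(Actor ⋈ Movie) ⋈ Cast (natural join on sid): {(Argo, 20, 1, Nova, 32, 1988, Vic, Kim), (Argo, 20, 1, Nova, 33, 1997, Tai, Wes), (Argo, 33, 31, Vega, 32, 1988, Vic, Kim), (Argo, 33, 31, Vega, 33, 1997, Tai, Wes), (Beta, 26, 20, Orion, 19, 1981, Cal, Rae), (Beta, 26, 20, Orion, 27, 2000, Cal, Tai), (Beta, 9, 35, Omega, 19, 1981, Cal, Rae), (Beta, 9, 35, Omega, 27, 2000, Cal, Tai), (Zephyr, 32, 20, Gamma, 35, 2008, Cal, Ivy), (Zephyr, 32, 20, Gamma, 35, 2008, Hal, Gus), (Zephyr, 7, 36, Echo, 35, 2008, Cal, Ivy), (Zephyr, 7, 36, Echo, 35, 2008, Hal, Gus)}
Apply σ_{aname != Tai and mid <= 33}; surviving tuples: {(Argo, 20, 1, Nova, 32, 1988, Vic, Kim), (Argo, 20, 1, Nova, 33, 1997, Tai, Wes), (Argo, 33, 31, Vega, 32, 1988, Vic, Kim), (Argo, 33, 31, Vega, 33, 1997, Tai, Wes), (Beta, 26, 20, Orion, 19, 1981, Cal, Rae), (Beta, 9, 35, Omega, 19, 1981, Cal, Rae), (Zephyr, 32, 20, Gamma, 35, 2008, Cal, Ivy), (Zephyr, 32, 20, Gamma, 35, 2008, Hal, Gus), (Zephyr, 7, 36, Echo, 35, 2008, Cal, Ivy), (Zephyr, 7, 36, Echo, 35, 2008, Hal, Gus)}
Projecting to sid, aid, year (2 duplicate(s) eliminated): {(19, 20, 1981), (19, 35, 1981), (32, 1, 1988), (32, 31, 1988), (33, 1, 1997), (33, 31, 1997), (35, 20, 2008), (35, 36, 2008)}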